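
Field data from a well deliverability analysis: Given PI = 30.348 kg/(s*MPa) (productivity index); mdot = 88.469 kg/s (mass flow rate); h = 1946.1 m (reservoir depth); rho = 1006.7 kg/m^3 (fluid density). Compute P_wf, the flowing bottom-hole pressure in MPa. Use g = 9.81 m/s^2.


Step 1: P_i = rho*g*h/1e6 = 1006.7*9.81*1946.1/1e6 = 19.21915 MPa
Step 2: P_wf = P_i - mdot/PI = 19.21915 - 88.469/30.348 = 16.304 MPa
P_wf = 16.304 MPa


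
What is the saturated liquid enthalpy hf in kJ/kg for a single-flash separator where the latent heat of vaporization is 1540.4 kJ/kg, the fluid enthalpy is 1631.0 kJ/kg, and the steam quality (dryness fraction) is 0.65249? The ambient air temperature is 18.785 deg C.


hf = h - x * hfg
hf = 1631.0 - 0.65249 * 1540.4
hf = 625.90 kJ/kg


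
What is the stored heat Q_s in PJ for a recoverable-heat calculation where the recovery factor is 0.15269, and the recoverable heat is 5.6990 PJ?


Q_s = Q_rec / RF
Q_s = 5.6990 / 0.15269
Q_s = 37.324 PJ


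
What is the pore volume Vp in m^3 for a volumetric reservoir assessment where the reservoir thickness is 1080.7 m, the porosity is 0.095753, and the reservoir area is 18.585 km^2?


Vp = A * 1e6 * hr * phi
Vp = 18.585 * 1e6 * 1080.7 * 0.095753
Vp = 1.9232e+09 m^3


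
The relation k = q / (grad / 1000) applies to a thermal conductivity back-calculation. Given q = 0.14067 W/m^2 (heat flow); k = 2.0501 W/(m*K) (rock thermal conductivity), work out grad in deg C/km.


grad = q / k * 1000
grad = 0.14067 / 2.0501 * 1000
grad = 68.616 deg C/km


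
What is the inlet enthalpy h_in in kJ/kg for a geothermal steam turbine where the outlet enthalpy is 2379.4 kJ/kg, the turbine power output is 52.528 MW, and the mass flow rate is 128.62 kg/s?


h_in = h_out + P * 1000 / mdot
h_in = 2379.4 + 52.528 * 1000 / 128.62
h_in = 2787.8 kJ/kg


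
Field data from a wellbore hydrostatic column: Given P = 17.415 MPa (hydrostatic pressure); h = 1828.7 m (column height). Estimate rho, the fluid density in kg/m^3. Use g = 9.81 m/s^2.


rho = P * 1e6 / (g * h)
rho = 17.415 * 1e6 / (9.81 * 1828.7)
rho = 970.76 kg/m^3


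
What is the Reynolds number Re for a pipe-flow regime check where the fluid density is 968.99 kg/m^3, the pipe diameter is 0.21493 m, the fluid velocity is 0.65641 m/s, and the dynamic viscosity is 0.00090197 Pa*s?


Re = rho * vel * D / mu
Re = 968.99 * 0.65641 * 0.21493 / 0.00090197
Re = 1.5157e+05


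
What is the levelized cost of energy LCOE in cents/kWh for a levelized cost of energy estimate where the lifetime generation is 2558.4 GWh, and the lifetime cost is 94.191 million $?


LCOE = C_tot / E_tot * 100
LCOE = 94.191 / 2558.4 * 100
LCOE = 3.6816 cents/kWh


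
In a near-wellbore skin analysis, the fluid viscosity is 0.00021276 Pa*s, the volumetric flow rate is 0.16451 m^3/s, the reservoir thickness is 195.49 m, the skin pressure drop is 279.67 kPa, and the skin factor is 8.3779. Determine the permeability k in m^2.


k = S*q*mu / (2*pi*dP_s*1000*hr)
k = 8.3779*0.16451*0.00021276 / (2*pi*279.67*1000*195.49)
k = 8.5363e-13 m^2


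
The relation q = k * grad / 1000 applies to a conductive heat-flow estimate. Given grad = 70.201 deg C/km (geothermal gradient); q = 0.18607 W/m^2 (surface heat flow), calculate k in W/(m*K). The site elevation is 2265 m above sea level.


k = q * 1000 / grad
k = 0.18607 * 1000 / 70.201
k = 2.6505 W/(m*K)


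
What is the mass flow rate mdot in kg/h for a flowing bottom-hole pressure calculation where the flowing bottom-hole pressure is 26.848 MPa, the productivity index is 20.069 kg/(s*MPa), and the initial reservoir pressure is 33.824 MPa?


mdot = (P_i - P_wf) * PI
mdot = (33.824 - 26.848) * 20.069
mdot = 140.0013 kg/s
Convert: 140.0013 kg/s * 3600.0 = 5.0400e+05 kg/h
mdot = 5.0400e+05 kg/h


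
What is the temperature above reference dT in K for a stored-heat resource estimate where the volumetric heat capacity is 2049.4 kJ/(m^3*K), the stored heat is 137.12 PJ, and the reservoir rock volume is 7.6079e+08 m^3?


dT = Q_s * 1e12 / (Vr * rhoc)
dT = 137.12 * 1e12 / (7.6079e+08 * 2049.4)
dT = 87.945 K


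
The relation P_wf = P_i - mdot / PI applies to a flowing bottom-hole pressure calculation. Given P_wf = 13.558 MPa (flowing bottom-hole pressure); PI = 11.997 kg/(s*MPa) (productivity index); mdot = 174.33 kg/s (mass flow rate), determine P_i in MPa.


P_i = P_wf + mdot / PI
P_i = 13.558 + 174.33 / 11.997
P_i = 28.089 MPa


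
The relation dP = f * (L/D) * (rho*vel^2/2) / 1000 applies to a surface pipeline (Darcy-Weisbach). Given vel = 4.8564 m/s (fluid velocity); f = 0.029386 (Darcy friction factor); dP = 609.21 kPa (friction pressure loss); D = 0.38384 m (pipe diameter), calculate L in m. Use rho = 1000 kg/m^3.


L = dP*1000*D / (f*rho*vel^2/2)
L = 609.21*1000*0.38384 / (0.029386*1000*4.8564^2/2)
L = 674.80 m


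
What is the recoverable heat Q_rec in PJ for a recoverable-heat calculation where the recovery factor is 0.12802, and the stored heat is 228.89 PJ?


Q_rec = Q_s * RF
Q_rec = 228.89 * 0.12802
Q_rec = 29.302 PJ


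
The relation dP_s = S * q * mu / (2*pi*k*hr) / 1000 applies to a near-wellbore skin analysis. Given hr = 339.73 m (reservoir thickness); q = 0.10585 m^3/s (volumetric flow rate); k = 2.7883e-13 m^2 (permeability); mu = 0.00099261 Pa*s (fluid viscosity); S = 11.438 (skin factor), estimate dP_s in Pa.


dP_s = S * q * mu / (2*pi*k*hr) / 1000
dP_s = 11.438 * 0.10585 * 0.00099261 / (2*pi*2.7883e-13*339.73) / 1000
dP_s = 2019.140 kPa
Convert: 2019.140 kPa * 1000.0 = 2.0191e+06 Pa
dP_s = 2.0191e+06 Pa


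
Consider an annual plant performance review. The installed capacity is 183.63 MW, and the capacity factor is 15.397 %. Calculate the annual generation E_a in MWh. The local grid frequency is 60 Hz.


E_a = CF / 100 * cap * 8760
E_a = 15.397 / 100 * 183.63 * 8760
E_a = 2.4768e+05 MWh


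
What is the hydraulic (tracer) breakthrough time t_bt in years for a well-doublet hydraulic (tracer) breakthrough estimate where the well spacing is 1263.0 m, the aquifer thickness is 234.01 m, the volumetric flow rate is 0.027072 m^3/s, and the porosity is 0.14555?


t_bt = pi * hr * phi * L^2 / (3 * Qv) / (365.25*86400)
t_bt = pi * 234.01 * 0.14555 * 1263.0^2 / (3 * 0.027072) / (365.25*86400)
t_bt = 66.597 years


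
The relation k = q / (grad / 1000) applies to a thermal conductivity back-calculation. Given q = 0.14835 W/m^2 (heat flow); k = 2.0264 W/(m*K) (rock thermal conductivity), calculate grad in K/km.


grad = q / k * 1000
grad = 0.14835 / 2.0264 * 1000
grad = 73.20865 deg C/km
Convert: 73.20865 deg C/km * 1.0 = 73.209 K/km
grad = 73.209 K/km


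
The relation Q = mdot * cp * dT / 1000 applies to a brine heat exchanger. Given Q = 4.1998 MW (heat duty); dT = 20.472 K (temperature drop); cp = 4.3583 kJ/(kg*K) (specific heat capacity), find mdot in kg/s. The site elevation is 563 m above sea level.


mdot = Q * 1000 / (cp * dT)
mdot = 4.1998 * 1000 / (4.3583 * 20.472)
mdot = 47.071 kg/s


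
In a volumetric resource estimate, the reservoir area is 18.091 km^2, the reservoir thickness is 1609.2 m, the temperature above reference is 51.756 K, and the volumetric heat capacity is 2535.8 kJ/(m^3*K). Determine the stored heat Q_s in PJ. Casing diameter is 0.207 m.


Step 1: Vr = A*1e6*hr = 18.091*1e6*1609.2 = 2.911204e+10 m^3
Step 2: Q_s = Vr*rhoc*dT/1e12 = 2.911204e+10*2535.8*51.756/1e12 = 3820.7 PJ
Q_s = 3820.7 PJ


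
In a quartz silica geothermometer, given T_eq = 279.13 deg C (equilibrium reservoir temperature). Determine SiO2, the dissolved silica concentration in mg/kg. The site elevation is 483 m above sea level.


SiO2 = 10^(5.19 - 1309/(T_eq + 273.15))
SiO2 = 10^(5.19 - 1309/(279.13 + 273.15))
SiO2 = 660.43 mg/kg


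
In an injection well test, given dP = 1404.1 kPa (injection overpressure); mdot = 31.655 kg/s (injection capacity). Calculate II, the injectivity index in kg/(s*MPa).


II = mdot * 1000 / dP
II = 31.655 * 1000 / 1404.1
II = 22.545 kg/(s*MPa)


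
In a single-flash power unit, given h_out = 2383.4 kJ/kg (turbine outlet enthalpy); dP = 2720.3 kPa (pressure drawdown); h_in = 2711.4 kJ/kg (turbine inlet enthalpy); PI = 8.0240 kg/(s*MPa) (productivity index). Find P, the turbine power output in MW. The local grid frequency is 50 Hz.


Step 1: mdot = PI * dP / 1000 = 8.024 * 2720.3 / 1000 = 21.82769 kg/s
Step 2: P = mdot*(h_in - h_out)/1000 = 21.82769*(2711.4 - 2383.4)/1000 = 7.1595 MW
P = 7.1595 MW


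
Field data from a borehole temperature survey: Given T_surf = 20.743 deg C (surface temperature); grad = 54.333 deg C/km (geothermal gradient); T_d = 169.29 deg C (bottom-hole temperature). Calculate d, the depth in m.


d = (T_d - T_surf) / grad * 1000
d = (169.29 - 20.743) / 54.333 * 1000
d = 2734.0 m


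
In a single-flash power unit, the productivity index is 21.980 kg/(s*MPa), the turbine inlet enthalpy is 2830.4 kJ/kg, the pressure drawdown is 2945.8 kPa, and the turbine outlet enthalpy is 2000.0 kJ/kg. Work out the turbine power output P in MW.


Step 1: mdot = PI * dP / 1000 = 21.98 * 2945.8 / 1000 = 64.74868 kg/s
Step 2: P = mdot*(h_in - h_out)/1000 = 64.74868*(2830.4 - 2000.0)/1000 = 53.767 MW
P = 53.767 MW


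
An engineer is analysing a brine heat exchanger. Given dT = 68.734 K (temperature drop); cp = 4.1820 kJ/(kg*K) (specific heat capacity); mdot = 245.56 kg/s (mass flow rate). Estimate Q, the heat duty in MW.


Q = mdot * cp * dT / 1000
Q = 245.56 * 4.1820 * 68.734 / 1000
Q = 70.585 MW


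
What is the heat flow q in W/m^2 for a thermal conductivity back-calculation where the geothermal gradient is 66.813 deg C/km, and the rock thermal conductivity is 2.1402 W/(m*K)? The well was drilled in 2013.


q = k * grad / 1000
q = 2.1402 * 66.813 / 1000
q = 0.14299 W/m^2


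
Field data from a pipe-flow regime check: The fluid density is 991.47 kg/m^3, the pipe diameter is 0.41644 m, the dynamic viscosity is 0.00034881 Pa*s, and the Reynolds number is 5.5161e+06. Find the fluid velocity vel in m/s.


vel = Re * mu / (rho * D)
vel = 5.5161e+06 * 0.00034881 / (991.47 * 0.41644)
vel = 4.6600 m/s


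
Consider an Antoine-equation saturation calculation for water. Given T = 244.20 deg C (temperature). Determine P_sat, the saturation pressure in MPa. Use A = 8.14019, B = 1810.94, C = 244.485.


P_sat = 10^(A - B/(C + T)) / 760 * 0.101325
P_sat = 10^(8.14019 - 1810.94/(244.485 + 244.20)) / 760 * 0.101325
P_sat = 3.6254 MPa


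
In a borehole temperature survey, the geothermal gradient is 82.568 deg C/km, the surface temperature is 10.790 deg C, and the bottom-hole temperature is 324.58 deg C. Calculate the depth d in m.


d = (T_d - T_surf) / grad * 1000
d = (324.58 - 10.790) / 82.568 * 1000
d = 3800.4 m


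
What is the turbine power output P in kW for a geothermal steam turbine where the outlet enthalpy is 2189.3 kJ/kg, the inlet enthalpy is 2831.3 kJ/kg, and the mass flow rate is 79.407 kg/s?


P = mdot * (h_in - h_out) / 1000
P = 79.407 * (2831.3 - 2189.3) / 1000
P = 50.97929 MW
Convert: 50.97929 MW * 1000.0 = 50979 kW
P = 50979 kW


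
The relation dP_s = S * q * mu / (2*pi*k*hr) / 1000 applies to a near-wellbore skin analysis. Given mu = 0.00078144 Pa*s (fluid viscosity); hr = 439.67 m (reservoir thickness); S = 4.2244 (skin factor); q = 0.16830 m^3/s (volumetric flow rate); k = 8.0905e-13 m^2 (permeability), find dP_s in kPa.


dP_s = S * q * mu / (2*pi*k*hr) / 1000
dP_s = 4.2244 * 0.16830 * 0.00078144 / (2*pi*8.0905e-13*439.67) / 1000
dP_s = 248.58 kPa


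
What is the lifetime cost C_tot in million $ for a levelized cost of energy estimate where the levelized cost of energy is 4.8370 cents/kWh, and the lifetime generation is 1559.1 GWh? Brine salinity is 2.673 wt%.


C_tot = LCOE / 100 * E_tot
C_tot = 4.8370 / 100 * 1559.1
C_tot = 75.414 million $


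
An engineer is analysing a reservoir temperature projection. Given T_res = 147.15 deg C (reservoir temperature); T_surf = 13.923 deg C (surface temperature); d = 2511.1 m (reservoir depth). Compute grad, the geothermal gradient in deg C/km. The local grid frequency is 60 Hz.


grad = (T_res - T_surf) / d * 1000
grad = (147.15 - 13.923) / 2511.1 * 1000
grad = 53.055 deg C/km


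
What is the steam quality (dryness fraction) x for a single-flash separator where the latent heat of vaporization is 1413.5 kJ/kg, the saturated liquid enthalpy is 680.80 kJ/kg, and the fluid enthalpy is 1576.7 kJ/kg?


x = (h - hf) / hfg
x = (1576.7 - 680.80) / 1413.5
x = 0.63382


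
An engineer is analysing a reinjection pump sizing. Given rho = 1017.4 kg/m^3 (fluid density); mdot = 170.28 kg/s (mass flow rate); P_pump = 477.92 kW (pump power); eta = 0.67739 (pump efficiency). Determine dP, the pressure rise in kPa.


dP = P_pump * rho * eta / mdot
dP = 477.92 * 1017.4 * 0.67739 / 170.28
dP = 1934.3 kPa


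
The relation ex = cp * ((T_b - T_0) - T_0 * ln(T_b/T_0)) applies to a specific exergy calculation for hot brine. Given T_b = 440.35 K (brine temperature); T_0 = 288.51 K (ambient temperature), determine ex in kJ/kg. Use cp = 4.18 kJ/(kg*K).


ex = cp * ((T_b - T_0) - T_0 * ln(T_b/T_0))
ex = 4.18 * ((440.35 - 288.51) - 288.51 * ln(440.35/288.51))
ex = 124.76 kJ/kg


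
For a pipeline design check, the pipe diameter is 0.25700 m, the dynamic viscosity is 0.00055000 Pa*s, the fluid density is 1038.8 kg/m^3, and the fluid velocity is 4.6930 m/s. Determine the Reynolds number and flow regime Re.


Step 1: Re = rho*vel*D/mu = 1038.8*4.693*0.257/0.00055 = 2.2780e+06
Step 2: Re = 2.2780e+06 > 4000, so flow is turbulent.
Re = 2.2780e+06 (turbulent)


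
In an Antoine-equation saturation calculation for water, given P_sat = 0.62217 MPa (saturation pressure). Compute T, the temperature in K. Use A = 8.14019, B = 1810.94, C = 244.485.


T = B / (A - log10(P_sat * 760 / 0.101325)) - C
T = 1810.94 / (8.14019 - log10(0.62217 * 760 / 0.101325)) - 244.485
T = 160.5397 deg C
Convert to K: 160.5397 + 273.15 = 433.69 K
T = 433.69 K


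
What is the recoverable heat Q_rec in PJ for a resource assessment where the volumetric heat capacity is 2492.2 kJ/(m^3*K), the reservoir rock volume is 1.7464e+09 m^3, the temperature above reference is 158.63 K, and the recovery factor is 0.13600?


Step 1: Q_s = Vr*rhoc*dT/1e12 = 1.7464e+09*2492.2*158.63/1e12 = 690.4177 PJ
Step 2: Q_rec = Q_s * RF = 690.4177 * 0.136 = 93.897 PJ
Q_rec = 93.897 PJ


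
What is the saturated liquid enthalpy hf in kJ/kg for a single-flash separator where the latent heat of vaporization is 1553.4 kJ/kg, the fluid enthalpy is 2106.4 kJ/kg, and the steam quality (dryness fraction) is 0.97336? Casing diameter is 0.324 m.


hf = h - x * hfg
hf = 2106.4 - 0.97336 * 1553.4
hf = 594.38 kJ/kg


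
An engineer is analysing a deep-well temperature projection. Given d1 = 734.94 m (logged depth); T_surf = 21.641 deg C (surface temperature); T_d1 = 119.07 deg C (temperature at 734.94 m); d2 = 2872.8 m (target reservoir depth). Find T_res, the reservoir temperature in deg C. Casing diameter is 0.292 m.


Step 1: grad = (T_d1 - T_surf)/d1 * 1000 = (119.07 - 21.641)/734.94 * 1000 = 132.5673 deg C/km
Step 2: T_res = T_surf + grad*d2/1000 = 21.641 + 132.5673*2872.8/1000 = 402.48 deg C
T_res = 402.48 deg C


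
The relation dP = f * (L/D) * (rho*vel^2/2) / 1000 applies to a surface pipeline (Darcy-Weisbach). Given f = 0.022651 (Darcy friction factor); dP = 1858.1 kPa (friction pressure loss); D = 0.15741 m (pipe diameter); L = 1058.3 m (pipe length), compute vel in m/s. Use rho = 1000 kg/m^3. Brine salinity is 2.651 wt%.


vel = sqrt(dP*1000*2*D / (f*L*rho))
vel = sqrt(1858.1*1000*2*0.15741 / (0.022651*1058.3*1000))
vel = 4.9399 m/s


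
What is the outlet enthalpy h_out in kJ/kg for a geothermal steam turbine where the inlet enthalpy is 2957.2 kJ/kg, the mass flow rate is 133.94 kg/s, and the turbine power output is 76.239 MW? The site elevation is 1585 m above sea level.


h_out = h_in - P * 1000 / mdot
h_out = 2957.2 - 76.239 * 1000 / 133.94
h_out = 2388.0 kJ/kg


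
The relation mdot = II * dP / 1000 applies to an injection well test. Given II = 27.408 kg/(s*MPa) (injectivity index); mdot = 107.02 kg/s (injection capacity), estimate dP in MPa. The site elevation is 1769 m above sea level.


dP = mdot * 1000 / II
dP = 107.02 * 1000 / 27.408
dP = 3904.699 kPa
Convert: 3904.699 kPa * 0.001 = 3.9047 MPa
dP = 3.9047 MPa


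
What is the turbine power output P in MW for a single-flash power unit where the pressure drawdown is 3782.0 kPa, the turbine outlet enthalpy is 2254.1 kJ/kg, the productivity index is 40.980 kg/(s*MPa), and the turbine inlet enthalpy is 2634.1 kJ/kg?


Step 1: mdot = PI * dP / 1000 = 40.98 * 3782.0 / 1000 = 154.9864 kg/s
Step 2: P = mdot*(h_in - h_out)/1000 = 154.9864*(2634.1 - 2254.1)/1000 = 58.895 MW
P = 58.895 MW


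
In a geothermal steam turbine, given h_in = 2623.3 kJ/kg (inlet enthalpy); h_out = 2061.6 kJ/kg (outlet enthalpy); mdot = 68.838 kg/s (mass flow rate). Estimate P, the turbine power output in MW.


P = mdot * (h_in - h_out) / 1000
P = 68.838 * (2623.3 - 2061.6) / 1000
P = 38.666 MW


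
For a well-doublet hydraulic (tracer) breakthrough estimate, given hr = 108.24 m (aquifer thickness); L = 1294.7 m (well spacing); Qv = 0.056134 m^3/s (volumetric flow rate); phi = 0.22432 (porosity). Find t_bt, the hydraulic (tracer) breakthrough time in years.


t_bt = pi * hr * phi * L^2 / (3 * Qv) / (365.25*86400)
t_bt = pi * 108.24 * 0.22432 * 1294.7^2 / (3 * 0.056134) / (365.25*86400)
t_bt = 24.060 years


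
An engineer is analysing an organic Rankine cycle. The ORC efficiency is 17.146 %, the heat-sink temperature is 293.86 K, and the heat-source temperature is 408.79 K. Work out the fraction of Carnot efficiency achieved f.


f = (eta_orc/100) / (1 - Tc/Th)
f = (17.146/100) / (1 - 293.86/408.79)
f = 0.60986


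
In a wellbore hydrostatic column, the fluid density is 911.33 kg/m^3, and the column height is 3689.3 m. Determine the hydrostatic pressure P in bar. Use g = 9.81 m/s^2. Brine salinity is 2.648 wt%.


P = rho * g * h / 1e6
P = 911.33 * 9.81 * 3689.3 / 1e6
P = 32.98289 MPa
Convert: 32.98289 MPa * 10.0 = 329.83 bar
P = 329.83 bar


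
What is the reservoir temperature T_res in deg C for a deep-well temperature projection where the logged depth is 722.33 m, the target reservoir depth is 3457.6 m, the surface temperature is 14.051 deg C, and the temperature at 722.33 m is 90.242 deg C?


Step 1: grad = (T_d1 - T_surf)/d1 * 1000 = (90.242 - 14.051)/722.33 * 1000 = 105.4795 deg C/km
Step 2: T_res = T_surf + grad*d2/1000 = 14.051 + 105.4795*3457.6/1000 = 378.76 deg C
T_res = 378.76 deg C


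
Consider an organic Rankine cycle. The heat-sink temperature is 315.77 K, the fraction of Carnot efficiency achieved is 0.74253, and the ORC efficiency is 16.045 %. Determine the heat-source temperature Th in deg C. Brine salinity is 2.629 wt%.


Th = Tc / (1 - (eta_orc/100)/f)
Th = 315.77 / (1 - (16.045/100)/0.74253)
Th = 402.8118 K
Convert to deg C: 402.8118 - 273.15 = 129.66 deg C
Th = 129.66 deg C


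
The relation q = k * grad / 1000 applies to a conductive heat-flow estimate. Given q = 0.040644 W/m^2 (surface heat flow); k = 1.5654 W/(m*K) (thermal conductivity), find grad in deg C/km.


grad = q * 1000 / k
grad = 0.040644 * 1000 / 1.5654
grad = 25.964 deg C/km


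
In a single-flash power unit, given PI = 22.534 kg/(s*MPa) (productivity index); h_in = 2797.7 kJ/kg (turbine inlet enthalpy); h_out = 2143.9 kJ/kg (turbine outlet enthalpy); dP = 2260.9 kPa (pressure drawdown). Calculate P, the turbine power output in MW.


Step 1: mdot = PI * dP / 1000 = 22.534 * 2260.9 / 1000 = 50.94712 kg/s
Step 2: P = mdot*(h_in - h_out)/1000 = 50.94712*(2797.7 - 2143.9)/1000 = 33.309 MW
P = 33.309 MW


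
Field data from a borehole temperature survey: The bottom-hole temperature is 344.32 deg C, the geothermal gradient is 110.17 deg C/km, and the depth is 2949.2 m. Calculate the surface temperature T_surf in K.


T_surf = T_d - grad * d / 1000
T_surf = 344.32 - 110.17 * 2949.2 / 1000
T_surf = 19.40664 deg C
Convert to K: 19.40664 + 273.15 = 292.56 K
T_surf = 292.56 K


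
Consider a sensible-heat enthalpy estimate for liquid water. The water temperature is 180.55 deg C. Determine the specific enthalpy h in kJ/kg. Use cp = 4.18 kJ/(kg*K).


h = cp * T
h = 4.18 * 180.55
h = 754.70 kJ/kg


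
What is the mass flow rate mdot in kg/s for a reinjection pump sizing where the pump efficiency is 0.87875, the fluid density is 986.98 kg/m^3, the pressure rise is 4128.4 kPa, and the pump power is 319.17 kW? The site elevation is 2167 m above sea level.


mdot = P_pump * rho * eta / dP
mdot = 319.17 * 986.98 * 0.87875 / 4128.4
mdot = 67.052 kg/s


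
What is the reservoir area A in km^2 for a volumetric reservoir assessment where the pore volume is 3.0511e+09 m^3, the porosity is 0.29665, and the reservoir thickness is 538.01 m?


A = Vp / (1e6 * hr * phi)
A = 3.0511e+09 / (1e6 * 538.01 * 0.29665)
A = 19.117 km^2


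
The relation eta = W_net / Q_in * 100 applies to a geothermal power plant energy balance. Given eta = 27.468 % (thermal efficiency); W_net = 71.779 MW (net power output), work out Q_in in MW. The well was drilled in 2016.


Q_in = W_net / (eta / 100)
Q_in = 71.779 / (27.468 / 100)
Q_in = 261.32 MW


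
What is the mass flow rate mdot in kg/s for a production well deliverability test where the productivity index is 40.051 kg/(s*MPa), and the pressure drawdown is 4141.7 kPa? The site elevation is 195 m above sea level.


mdot = PI * dP / 1000
mdot = 40.051 * 4141.7 / 1000
mdot = 165.88 kg/s


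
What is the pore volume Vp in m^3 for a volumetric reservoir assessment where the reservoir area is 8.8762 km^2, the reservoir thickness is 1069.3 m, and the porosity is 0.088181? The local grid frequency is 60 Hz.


Vp = A * 1e6 * hr * phi
Vp = 8.8762 * 1e6 * 1069.3 * 0.088181
Vp = 8.3695e+08 m^3


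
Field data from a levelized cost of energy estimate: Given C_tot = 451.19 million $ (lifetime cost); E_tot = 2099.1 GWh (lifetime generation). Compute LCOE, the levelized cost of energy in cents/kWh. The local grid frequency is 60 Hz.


LCOE = C_tot / E_tot * 100
LCOE = 451.19 / 2099.1 * 100
LCOE = 21.494 cents/kWh


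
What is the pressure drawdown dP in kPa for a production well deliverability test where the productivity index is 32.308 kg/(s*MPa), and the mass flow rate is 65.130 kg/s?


dP = mdot * 1000 / PI
dP = 65.130 * 1000 / 32.308
dP = 2015.9 kPa


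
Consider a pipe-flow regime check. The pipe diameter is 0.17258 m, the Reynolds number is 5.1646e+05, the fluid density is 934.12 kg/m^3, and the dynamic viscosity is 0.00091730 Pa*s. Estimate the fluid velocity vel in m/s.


vel = Re * mu / (rho * D)
vel = 5.1646e+05 * 0.00091730 / (934.12 * 0.17258)
vel = 2.9387 m/s


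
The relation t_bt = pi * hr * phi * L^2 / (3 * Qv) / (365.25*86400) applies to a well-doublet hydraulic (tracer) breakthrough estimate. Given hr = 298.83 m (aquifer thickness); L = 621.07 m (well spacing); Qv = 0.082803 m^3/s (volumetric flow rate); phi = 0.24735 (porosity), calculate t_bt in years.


t_bt = pi * hr * phi * L^2 / (3 * Qv) / (365.25*86400)
t_bt = pi * 298.83 * 0.24735 * 621.07^2 / (3 * 0.082803) / (365.25*86400)
t_bt = 11.426 years


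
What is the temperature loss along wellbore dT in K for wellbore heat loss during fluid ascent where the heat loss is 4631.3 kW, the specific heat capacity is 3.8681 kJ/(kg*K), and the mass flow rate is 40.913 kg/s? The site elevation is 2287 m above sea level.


dT = Q_loss / (mdot * cp)
dT = 4631.3 / (40.913 * 3.8681)
dT = 29.265 K


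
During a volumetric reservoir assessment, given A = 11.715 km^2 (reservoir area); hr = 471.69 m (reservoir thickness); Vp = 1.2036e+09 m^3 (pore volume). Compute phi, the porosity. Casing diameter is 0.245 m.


phi = Vp / (A * 1e6 * hr)
phi = 1.2036e+09 / (11.715 * 1e6 * 471.69)
phi = 0.21781


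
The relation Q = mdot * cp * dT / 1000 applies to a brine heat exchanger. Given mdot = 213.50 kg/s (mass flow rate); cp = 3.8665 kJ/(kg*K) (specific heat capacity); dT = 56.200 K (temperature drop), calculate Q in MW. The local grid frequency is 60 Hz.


Q = mdot * cp * dT / 1000
Q = 213.50 * 3.8665 * 56.200 / 1000
Q = 46.393 MW


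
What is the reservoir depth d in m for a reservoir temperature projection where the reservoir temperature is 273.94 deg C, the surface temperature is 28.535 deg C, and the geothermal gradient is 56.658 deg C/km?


d = (T_res - T_surf) / grad * 1000
d = (273.94 - 28.535) / 56.658 * 1000
d = 4331.3 m


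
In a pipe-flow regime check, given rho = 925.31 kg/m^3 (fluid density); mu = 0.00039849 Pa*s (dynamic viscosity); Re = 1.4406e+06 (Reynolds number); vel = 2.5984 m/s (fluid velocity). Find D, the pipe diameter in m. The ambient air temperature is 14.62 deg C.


D = Re * mu / (rho * vel)
D = 1.4406e+06 * 0.00039849 / (925.31 * 2.5984)
D = 0.23876 m


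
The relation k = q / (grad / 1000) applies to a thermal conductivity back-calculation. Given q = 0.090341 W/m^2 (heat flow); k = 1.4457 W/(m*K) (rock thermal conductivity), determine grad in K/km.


grad = q / k * 1000
grad = 0.090341 / 1.4457 * 1000
grad = 62.48945 deg C/km
Convert: 62.48945 deg C/km * 1.0 = 62.489 K/km
grad = 62.489 K/km


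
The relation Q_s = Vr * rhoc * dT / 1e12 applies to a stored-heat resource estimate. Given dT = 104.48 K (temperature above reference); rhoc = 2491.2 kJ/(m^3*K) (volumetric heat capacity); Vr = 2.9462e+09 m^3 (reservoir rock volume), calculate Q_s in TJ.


Q_s = Vr * rhoc * dT / 1e12
Q_s = 2.9462e+09 * 2491.2 * 104.48 / 1e12
Q_s = 766.8386 PJ
Convert: 766.8386 PJ * 1000.0 = 7.6684e+05 TJ
Q_s = 7.6684e+05 TJ


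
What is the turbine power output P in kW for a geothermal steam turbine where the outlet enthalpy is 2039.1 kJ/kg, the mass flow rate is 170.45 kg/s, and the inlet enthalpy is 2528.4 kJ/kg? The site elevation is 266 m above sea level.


P = mdot * (h_in - h_out) / 1000
P = 170.45 * (2528.4 - 2039.1) / 1000
P = 83.40119 MW
Convert: 83.40119 MW * 1000.0 = 83401 kW
P = 83401 kW


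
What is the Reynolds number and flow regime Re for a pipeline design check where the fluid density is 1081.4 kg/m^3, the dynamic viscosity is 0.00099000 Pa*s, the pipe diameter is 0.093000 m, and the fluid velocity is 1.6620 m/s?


Step 1: Re = rho*vel*D/mu = 1081.4*1.662*0.093/0.00099 = 1.6884e+05
Step 2: Re = 1.6884e+05 > 4000, so flow is turbulent.
Re = 1.6884e+05 (turbulent)


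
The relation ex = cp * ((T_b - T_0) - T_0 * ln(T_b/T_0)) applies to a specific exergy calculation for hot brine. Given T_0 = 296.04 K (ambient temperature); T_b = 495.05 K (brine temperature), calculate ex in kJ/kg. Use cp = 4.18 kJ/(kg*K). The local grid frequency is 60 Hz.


ex = cp * ((T_b - T_0) - T_0 * ln(T_b/T_0))
ex = 4.18 * ((495.05 - 296.04) - 296.04 * ln(495.05/296.04))
ex = 195.61 kJ/kg


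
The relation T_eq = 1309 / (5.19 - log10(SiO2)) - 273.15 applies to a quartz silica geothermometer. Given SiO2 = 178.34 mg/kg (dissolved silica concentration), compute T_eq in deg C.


T_eq = 1309 / (5.19 - log10(SiO2)) - 273.15
T_eq = 1309 / (5.19 - log10(178.34)) - 273.15
T_eq = 172.28 deg C


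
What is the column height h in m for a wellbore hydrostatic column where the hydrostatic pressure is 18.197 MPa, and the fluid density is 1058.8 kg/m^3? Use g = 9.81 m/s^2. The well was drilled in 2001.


h = P * 1e6 / (g * rho)
h = 18.197 * 1e6 / (9.81 * 1058.8)
h = 1751.9 m


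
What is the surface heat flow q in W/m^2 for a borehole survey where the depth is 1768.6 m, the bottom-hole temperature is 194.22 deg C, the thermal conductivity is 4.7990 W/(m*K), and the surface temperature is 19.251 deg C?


Step 1: grad = (T_d - T_surf)/d * 1000 = (194.22 - 19.251)/1768.6 * 1000 = 98.93079 deg C/km
Step 2: q = k * grad / 1000 = 4.799 * 98.93079 / 1000 = 0.47477 W/m^2
q = 0.47477 W/m^2


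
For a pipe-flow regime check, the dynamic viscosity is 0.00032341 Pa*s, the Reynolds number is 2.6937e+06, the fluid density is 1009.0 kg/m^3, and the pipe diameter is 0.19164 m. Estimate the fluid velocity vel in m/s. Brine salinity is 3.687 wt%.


vel = Re * mu / (rho * D)
vel = 2.6937e+06 * 0.00032341 / (1009.0 * 0.19164)
vel = 4.5053 m/s


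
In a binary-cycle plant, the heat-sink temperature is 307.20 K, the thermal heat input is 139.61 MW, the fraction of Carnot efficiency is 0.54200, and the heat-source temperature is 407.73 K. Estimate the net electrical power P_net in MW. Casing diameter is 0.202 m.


Step 1: eta = (1 - Tc/Th)*f = (1 - 307.2/407.73)*0.542 = 0.1336356
Step 2: P_net = eta * Q_in = 0.1336356 * 139.61 = 18.657 MW
P_net = 18.657 MW


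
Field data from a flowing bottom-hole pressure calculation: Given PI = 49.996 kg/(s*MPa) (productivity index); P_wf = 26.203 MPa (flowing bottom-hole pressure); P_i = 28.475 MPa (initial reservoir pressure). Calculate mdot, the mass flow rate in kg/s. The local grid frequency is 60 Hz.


mdot = (P_i - P_wf) * PI
mdot = (28.475 - 26.203) * 49.996
mdot = 113.59 kg/s


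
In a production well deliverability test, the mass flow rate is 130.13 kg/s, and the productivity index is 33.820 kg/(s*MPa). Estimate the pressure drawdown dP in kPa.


dP = mdot * 1000 / PI
dP = 130.13 * 1000 / 33.820
dP = 3847.7 kPa


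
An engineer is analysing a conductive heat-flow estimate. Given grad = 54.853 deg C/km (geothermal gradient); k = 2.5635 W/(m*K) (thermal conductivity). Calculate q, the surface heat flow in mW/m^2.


q = k * grad / 1000
q = 2.5635 * 54.853 / 1000
q = 0.1406157 W/m^2
Convert: 0.1406157 W/m^2 * 1000.0 = 140.62 mW/m^2
q = 140.62 mW/m^2


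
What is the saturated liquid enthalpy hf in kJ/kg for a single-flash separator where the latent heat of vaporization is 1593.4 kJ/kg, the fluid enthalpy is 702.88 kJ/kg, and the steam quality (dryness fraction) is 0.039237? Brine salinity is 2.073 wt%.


hf = h - x * hfg
hf = 702.88 - 0.039237 * 1593.4
hf = 640.36 kJ/kg


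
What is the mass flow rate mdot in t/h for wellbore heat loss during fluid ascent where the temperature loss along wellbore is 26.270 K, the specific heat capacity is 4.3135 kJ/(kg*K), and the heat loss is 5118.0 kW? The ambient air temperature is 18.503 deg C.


mdot = Q_loss / (cp * dT)
mdot = 5118.0 / (4.3135 * 26.270)
mdot = 45.16587 kg/s
Convert: 45.16587 kg/s * 3.6 = 162.60 t/h
mdot = 162.60 t/h


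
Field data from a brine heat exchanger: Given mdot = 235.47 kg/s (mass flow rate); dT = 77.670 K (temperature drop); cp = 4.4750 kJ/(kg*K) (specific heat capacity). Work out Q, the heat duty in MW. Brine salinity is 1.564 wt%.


Q = mdot * cp * dT / 1000
Q = 235.47 * 4.4750 * 77.670 / 1000
Q = 81.843 MW


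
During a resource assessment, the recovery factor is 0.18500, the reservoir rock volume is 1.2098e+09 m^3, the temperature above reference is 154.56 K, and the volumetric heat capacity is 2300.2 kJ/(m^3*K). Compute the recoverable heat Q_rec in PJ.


Step 1: Q_s = Vr*rhoc*dT/1e12 = 1.2098e+09*2300.2*154.56/1e12 = 430.1068 PJ
Step 2: Q_rec = Q_s * RF = 430.1068 * 0.185 = 79.570 PJ
Q_rec = 79.570 PJ


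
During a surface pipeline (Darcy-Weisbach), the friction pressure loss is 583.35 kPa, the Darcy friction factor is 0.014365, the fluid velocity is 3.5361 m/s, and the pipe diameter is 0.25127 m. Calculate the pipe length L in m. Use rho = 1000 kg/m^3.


L = dP*1000*D / (f*rho*vel^2/2)
L = 583.35*1000*0.25127 / (0.014365*1000*3.5361^2/2)
L = 1632.1 m


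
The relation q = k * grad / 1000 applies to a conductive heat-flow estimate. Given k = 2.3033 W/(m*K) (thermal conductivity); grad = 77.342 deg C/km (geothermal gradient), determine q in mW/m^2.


q = k * grad / 1000
q = 2.3033 * 77.342 / 1000
q = 0.1781418 W/m^2
Convert: 0.1781418 W/m^2 * 1000.0 = 178.14 mW/m^2
q = 178.14 mW/m^2


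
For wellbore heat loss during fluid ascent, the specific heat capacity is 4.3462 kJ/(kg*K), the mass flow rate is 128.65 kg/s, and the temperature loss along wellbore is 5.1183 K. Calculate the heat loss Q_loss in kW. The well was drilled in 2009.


Q_loss = mdot * cp * dT
Q_loss = 128.65 * 4.3462 * 5.1183
Q_loss = 2861.8 kW


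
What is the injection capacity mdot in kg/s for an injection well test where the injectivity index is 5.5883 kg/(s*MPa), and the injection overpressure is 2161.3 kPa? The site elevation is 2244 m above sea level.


mdot = II * dP / 1000
mdot = 5.5883 * 2161.3 / 1000
mdot = 12.078 kg/s


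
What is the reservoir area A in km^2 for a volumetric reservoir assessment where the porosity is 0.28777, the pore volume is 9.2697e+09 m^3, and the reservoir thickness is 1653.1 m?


A = Vp / (1e6 * hr * phi)
A = 9.2697e+09 / (1e6 * 1653.1 * 0.28777)
A = 19.486 km^2


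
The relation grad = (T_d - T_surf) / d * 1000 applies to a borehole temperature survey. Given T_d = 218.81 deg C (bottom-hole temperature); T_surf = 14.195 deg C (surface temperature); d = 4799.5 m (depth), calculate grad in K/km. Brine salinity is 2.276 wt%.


grad = (T_d - T_surf) / d * 1000
grad = (218.81 - 14.195) / 4799.5 * 1000
grad = 42.63257 deg C/km
Convert: 42.63257 deg C/km * 1.0 = 42.633 K/km
grad = 42.633 K/km


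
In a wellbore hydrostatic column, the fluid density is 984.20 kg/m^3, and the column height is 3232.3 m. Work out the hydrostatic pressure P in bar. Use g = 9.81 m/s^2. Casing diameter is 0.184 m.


P = rho * g * h / 1e6
P = 984.20 * 9.81 * 3232.3 / 1e6
P = 31.20786 MPa
Convert: 31.20786 MPa * 10.0 = 312.08 bar
P = 312.08 bar


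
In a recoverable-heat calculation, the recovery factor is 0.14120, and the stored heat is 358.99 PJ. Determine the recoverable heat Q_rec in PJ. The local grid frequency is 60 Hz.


Q_rec = Q_s * RF
Q_rec = 358.99 * 0.14120
Q_rec = 50.689 PJ


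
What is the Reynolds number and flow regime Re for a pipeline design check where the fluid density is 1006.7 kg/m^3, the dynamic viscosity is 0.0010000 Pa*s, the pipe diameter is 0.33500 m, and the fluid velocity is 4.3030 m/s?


Step 1: Re = rho*vel*D/mu = 1006.7*4.303*0.335/0.001 = 1.4512e+06
Step 2: Re = 1.4512e+06 > 4000, so flow is turbulent.
Re = 1.4512e+06 (turbulent)


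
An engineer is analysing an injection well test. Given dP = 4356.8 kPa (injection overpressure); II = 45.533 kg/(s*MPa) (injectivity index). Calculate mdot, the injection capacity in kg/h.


mdot = II * dP / 1000
mdot = 45.533 * 4356.8 / 1000
mdot = 198.3782 kg/s
Convert: 198.3782 kg/s * 3600.0 = 7.1416e+05 kg/h
mdot = 7.1416e+05 kg/h


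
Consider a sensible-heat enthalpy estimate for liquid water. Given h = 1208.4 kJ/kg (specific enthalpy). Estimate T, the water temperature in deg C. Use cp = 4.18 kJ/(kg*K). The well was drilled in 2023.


T = h / cp
T = 1208.4 / 4.18
T = 289.09 deg C


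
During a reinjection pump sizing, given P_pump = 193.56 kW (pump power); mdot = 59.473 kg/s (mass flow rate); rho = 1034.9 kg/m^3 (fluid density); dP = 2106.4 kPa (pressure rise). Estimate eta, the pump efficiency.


eta = mdot * dP / (rho * P_pump)
eta = 59.473 * 2106.4 / (1034.9 * 193.56)
eta = 0.62538


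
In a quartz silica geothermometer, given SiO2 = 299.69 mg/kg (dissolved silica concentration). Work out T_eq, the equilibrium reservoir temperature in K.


T_eq = 1309 / (5.19 - log10(SiO2)) - 273.15
T_eq = 1309 / (5.19 - log10(299.69)) - 273.15
T_eq = 209.2834 deg C
Convert to K: 209.2834 + 273.15 = 482.43 K
T_eq = 482.43 K


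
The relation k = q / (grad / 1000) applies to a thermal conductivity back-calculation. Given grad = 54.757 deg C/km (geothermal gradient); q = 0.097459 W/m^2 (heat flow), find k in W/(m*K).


k = q / (grad / 1000)
k = 0.097459 / (54.757 / 1000)
k = 1.7798 W/(m*K)


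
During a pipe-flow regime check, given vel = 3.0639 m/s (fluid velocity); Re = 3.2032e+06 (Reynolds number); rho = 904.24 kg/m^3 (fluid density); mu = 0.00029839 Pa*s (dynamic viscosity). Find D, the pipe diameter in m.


D = Re * mu / (rho * vel)
D = 3.2032e+06 * 0.00029839 / (904.24 * 3.0639)
D = 0.34499 m


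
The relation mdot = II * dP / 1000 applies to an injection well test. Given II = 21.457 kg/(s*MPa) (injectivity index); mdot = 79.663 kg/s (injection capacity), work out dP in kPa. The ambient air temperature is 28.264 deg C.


dP = mdot * 1000 / II
dP = 79.663 * 1000 / 21.457
dP = 3712.7 kPa


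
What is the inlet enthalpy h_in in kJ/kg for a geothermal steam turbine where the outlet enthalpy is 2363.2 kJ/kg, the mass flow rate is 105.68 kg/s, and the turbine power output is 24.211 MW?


h_in = h_out + P * 1000 / mdot
h_in = 2363.2 + 24.211 * 1000 / 105.68
h_in = 2592.3 kJ/kg


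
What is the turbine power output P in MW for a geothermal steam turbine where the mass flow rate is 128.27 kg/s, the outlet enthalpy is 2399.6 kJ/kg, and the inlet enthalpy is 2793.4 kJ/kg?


P = mdot * (h_in - h_out) / 1000
P = 128.27 * (2793.4 - 2399.6) / 1000
P = 50.513 MW


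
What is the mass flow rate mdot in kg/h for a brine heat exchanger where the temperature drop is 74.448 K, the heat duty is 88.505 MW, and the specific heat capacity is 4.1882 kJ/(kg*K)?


mdot = Q * 1000 / (cp * dT)
mdot = 88.505 * 1000 / (4.1882 * 74.448)
mdot = 283.8490 kg/s
Convert: 283.8490 kg/s * 3600.0 = 1.0219e+06 kg/h
mdot = 1.0219e+06 kg/h


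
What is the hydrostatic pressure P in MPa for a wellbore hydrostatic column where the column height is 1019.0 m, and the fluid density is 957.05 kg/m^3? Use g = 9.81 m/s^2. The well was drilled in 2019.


P = rho * g * h / 1e6
P = 957.05 * 9.81 * 1019.0 / 1e6
P = 9.5670 MPa


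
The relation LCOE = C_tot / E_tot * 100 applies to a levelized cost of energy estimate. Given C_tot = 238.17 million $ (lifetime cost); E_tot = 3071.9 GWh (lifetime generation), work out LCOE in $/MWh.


LCOE = C_tot / E_tot * 100
LCOE = 238.17 / 3071.9 * 100
LCOE = 7.753182 cents/kWh
Convert: 7.753182 cents/kWh * 10.0 = 77.532 $/MWh
LCOE = 77.532 $/MWh


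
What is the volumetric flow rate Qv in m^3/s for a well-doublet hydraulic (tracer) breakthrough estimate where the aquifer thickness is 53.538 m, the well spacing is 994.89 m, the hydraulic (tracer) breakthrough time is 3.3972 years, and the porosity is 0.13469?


Qv = pi*hr*phi*L^2 / (3*t_bt*365.25*86400)
Qv = pi*53.538*0.13469*994.89^2 / (3*3.3972*365.25*86400)
Qv = 0.069719 m^3/s


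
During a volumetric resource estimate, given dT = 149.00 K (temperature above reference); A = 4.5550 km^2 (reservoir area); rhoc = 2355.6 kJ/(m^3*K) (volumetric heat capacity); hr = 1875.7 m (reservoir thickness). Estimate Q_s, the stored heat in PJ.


Step 1: Vr = A*1e6*hr = 4.555*1e6*1875.7 = 8.543814e+09 m^3
Step 2: Q_s = Vr*rhoc*dT/1e12 = 8.543814e+09*2355.6*149.0/1e12 = 2998.7 PJ
Q_s = 2998.7 PJ


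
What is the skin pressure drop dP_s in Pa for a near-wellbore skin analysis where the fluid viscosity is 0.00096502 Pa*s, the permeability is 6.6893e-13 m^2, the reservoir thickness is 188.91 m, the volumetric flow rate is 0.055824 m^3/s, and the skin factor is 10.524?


dP_s = S * q * mu / (2*pi*k*hr) / 1000
dP_s = 10.524 * 0.055824 * 0.00096502 / (2*pi*6.6893e-13*188.91) / 1000
dP_s = 714.0401 kPa
Convert: 714.0401 kPa * 1000.0 = 7.1404e+05 Pa
dP_s = 7.1404e+05 Pa


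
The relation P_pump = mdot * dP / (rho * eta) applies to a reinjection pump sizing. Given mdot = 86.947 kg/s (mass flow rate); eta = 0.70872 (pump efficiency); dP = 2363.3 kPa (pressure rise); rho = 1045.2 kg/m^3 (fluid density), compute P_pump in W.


P_pump = mdot * dP / (rho * eta)
P_pump = 86.947 * 2363.3 / (1045.2 * 0.70872)
P_pump = 277.3955 kW
Convert: 277.3955 kW * 1000.0 = 2.7740e+05 W
P_pump = 2.7740e+05 W


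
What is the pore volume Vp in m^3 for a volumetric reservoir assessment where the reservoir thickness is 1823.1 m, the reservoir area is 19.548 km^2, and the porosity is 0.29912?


Vp = A * 1e6 * hr * phi
Vp = 19.548 * 1e6 * 1823.1 * 0.29912
Vp = 1.0660e+10 m^3


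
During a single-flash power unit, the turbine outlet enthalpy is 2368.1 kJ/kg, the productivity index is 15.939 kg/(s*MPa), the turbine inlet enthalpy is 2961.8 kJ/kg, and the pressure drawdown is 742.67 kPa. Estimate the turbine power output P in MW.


Step 1: mdot = PI * dP / 1000 = 15.939 * 742.67 / 1000 = 11.83742 kg/s
Step 2: P = mdot*(h_in - h_out)/1000 = 11.83742*(2961.8 - 2368.1)/1000 = 7.0279 MW
P = 7.0279 MW
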